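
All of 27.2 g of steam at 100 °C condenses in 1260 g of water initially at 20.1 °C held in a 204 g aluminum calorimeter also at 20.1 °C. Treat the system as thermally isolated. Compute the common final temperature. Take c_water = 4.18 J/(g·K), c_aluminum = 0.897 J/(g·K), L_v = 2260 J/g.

Let T be the final temperature. ΣQ_i = 0:
steam→water at 100 °C releases m L_v = 27.2·2260 = 61472; condensed water 100 °C→T: 113.7(T − 100); original water: 5266.8(T − 20.1); aluminum cup: 204·0.897·(T − 20.1) = 182.99(T − 20.1)
5563.5 T = 61472 + 11370 + 109541 = 182382
T ≈ 32.78 °C, under the boiling point, so the assumption holds.

T_f ≈ 32.8 °C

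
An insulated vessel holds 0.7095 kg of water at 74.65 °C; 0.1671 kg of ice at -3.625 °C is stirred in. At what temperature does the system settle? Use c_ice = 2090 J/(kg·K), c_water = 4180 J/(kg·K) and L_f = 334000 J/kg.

T_f ≈ 44.8 °C

Sum of m c ΔT and latent-heat terms is zero:
ice -3.625→0 °C: 0.1671×2090×3.625 = 1266; latent heat to melt: 0.1671×334000 = 55811; warm the meltwater: 698.48 T; water cools: 0.7095×4180×(T − 74.65) = 2965.7(T − 74.65)
3664.2 T = 221390 − 57077 = 164313
T ≈ 44.84 °C (positive, so assuming full melt was valid).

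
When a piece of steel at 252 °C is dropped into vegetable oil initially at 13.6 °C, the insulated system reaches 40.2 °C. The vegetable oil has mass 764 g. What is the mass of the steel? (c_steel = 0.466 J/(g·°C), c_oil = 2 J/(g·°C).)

|Q_steel| = |Q_oil|:
m×0.466×(252 − 40.2) = 764×2×(40.2 − 13.6)
98.7 m = 40645  ⇒  m ≈ 411.8 g

m ≈ 412 g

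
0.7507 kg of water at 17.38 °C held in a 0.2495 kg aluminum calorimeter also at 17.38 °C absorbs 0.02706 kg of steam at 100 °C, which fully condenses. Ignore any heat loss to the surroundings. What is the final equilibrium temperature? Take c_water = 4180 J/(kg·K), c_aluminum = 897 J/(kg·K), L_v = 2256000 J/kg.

T_f ≈ 37.6 °C

Setting the total heat transfer to zero:
steam→water at 100 °C releases m L_v = 0.02706×2256000 = 61047
  condensate cools 100→T: 0.02706×4180×(T − 100) = 113.11(T − 100)
  original water: 3137.9(T − 17.38)
  cup: 223.8(T − 17.38)
3474.8 T = 61047 + 11311 + 58427 = 130785
T ≈ 37.64 °C — below 100 °C, confirming all the steam condensed.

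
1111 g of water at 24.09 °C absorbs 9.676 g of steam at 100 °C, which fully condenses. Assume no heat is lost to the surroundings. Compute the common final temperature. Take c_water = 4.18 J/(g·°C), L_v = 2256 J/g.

T_f ≈ 29.4 °C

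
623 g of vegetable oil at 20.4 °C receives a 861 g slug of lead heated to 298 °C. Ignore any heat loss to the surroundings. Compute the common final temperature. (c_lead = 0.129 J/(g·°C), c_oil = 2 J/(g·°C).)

T_f ≈ 43.1 °C

Net heat exchanged in the isolated system is zero:
861·0.129·(T − 298) + 623·2·(T − 20.4) = 0
111.07(T − 298) + 1246(T − 20.4) = 0
(111.07 + 1246) T = 111.07·298 + 1246·20.4
T = 58517/1357.1 ≈ 43.12 °C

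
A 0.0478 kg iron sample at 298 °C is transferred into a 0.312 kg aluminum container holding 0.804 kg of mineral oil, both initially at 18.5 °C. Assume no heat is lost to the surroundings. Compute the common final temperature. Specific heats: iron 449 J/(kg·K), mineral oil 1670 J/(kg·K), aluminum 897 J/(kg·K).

T_f ≈ 22.1 °C

Conservation of energy gives ΣQ = 0:
0.0478·449·(T − 298) + 0.804·1670·(T − 18.5) + 0.312·897·(T − 18.5) = 0
(21.46 + 1342.7 + 279.86) T = 21.46·298 + 1342.7·18.5 + 279.86·18.5
T = 36413 / 1644 = 22.1 °C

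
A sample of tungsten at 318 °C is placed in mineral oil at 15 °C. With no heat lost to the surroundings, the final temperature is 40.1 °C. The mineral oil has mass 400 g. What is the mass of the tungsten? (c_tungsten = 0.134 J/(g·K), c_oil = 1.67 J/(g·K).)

m ≈ 450 g

Taking heat into each body as positive, Σ m c ΔT = 0:
m·0.134·(40.1 − 318) + 400·1.67·(40.1 − 15) = 0
-37.24 m = -16767
m = -16767/-37.24 ≈ 450.3 g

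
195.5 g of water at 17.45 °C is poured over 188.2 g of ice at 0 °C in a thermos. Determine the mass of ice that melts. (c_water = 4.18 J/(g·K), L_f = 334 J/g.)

Cooling the water to 0 °C releases 195.5×4.18×17.45 = 14260 J.
Fully melting the ice requires m_ice L_f = 188.2×334 = 62859 J.
Since 14260 < 62859 J, not all the ice melts; equilibrium is at 0 °C.
Mass melted = 14260/334 ≈ 42.69 g.

m_melted ≈ 42.7 g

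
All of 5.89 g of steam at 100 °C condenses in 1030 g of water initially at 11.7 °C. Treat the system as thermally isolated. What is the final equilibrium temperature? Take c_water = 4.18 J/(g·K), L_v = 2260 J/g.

T_f ≈ 15.3 °C

Heat gained plus heat lost sum to zero:
steam→water at 100 °C releases m L_v = 5.89·2260 = 13311
  condensed water 100 °C→T: 24.62(T − 100)
  original water: 4305.4(T − 11.7)
4330 T = 13311 + 2462 + 50373 = 66147
T ≈ 15.28 °C, under the boiling point, so the assumption holds.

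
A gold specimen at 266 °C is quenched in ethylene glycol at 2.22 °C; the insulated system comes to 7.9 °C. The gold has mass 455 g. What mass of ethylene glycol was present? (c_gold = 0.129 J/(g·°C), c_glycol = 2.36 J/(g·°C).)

Conservation of energy gives ΣQ = 0:
455·0.129·(7.9 − 266) + m·2.36·(7.9 − 2.22) = 0
13.4 m = 15149
m = 15149/13.4 ≈ 1130 g

m ≈ 1130 g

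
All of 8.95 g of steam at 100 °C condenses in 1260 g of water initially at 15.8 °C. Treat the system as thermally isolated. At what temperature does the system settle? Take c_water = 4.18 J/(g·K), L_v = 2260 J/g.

Setting the total heat transfer to zero:
latent heat released on condensation: 8.95·2260 = 20227; condensed water 100 °C→T: 37.41(T − 100); water warms: 1260·4.18·(T − 15.8) = 5266.8(T − 15.8)
5304.2 T = 20227 + 3741.1 + 83215 = 107184
T ≈ 20.21 °C — below 100 °C, confirming all the steam condensed.

T_f ≈ 20.2 °C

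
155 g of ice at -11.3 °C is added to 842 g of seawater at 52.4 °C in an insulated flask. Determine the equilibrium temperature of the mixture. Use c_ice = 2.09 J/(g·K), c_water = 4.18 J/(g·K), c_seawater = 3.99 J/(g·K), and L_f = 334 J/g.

Taking heat into each body as positive, Σ m c ΔT = 0:
ice -11.3→0 °C: 155·2.09·11.3 = 3660.6
  melt ice: 155·334 = 51770
  warm the meltwater: 647.9 T
  seawater cools: 842·3.99·(T − 52.4) = 3359.6(T − 52.4)
4007.5 T = 176042 − 55431 = 120611
T ≈ 30.10 °C — above 0 °C, consistent with complete melting.

T_f ≈ 30.1 °C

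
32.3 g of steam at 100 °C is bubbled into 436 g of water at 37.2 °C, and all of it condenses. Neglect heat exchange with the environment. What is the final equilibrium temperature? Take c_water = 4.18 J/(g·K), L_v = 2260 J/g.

T_f ≈ 78.8 °C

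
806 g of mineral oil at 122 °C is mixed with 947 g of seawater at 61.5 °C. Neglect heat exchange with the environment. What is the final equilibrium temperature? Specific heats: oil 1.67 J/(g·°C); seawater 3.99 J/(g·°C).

Set heat shed by the hot body equal to heat absorbed by the cold body:
806·1.67·(122 − T) = 947·3.99·(T − 61.5)
1346(122 − T) = 3778.5(T − 61.5)
5124.6 T = 396594  ⇒  T ≈ 77.39 °C

T_f ≈ 77.4 °C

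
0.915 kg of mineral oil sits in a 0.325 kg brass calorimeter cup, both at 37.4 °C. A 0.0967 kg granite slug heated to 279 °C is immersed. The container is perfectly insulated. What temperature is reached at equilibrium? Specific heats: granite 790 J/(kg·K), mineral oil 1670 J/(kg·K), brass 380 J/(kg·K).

T_f ≈ 48.1 °C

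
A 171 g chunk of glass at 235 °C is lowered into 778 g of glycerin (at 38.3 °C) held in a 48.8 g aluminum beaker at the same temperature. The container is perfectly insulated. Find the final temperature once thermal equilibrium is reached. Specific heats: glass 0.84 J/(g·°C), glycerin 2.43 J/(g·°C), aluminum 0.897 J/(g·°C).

T_f is the heat-capacity-weighted average of the initial temperatures:
T_f = (143.64×235 + 1890.5×38.3 + 43.77×38.3) / (143.64 + 1890.5 + 43.77)
    = 107840 / 2078 ≈ 51.90 °C

T_f ≈ 51.9 °C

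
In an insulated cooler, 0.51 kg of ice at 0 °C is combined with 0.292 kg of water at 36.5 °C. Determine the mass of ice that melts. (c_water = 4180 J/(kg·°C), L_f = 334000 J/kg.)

m_melted ≈ 0.133 kg

Cooling the water to 0 °C releases 0.292×4180×36.5 = 44550 J.
Melting all 0.51 kg of ice would need 0.51×334000 = 170340 J.
That's not enough to melt it all — equilibrium is at 0 °C with ice remaining.
m_melted×334000 = 44550  ⇒  m_melted ≈ 0.1334 kg.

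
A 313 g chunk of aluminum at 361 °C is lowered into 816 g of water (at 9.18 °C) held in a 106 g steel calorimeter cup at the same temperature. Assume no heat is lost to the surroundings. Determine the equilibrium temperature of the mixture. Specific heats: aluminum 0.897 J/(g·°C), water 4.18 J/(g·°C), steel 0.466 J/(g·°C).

Heat gained plus heat lost sum to zero:
313*0.897*(T − 361) + 816*4.18*(T − 9.18) + 106*0.466*(T − 9.18) = 0
280.76(T − 361) + 3410.9(T − 9.18) + 49.4(T − 9.18) = 0
(280.76 + 3410.9 + 49.4) T = 280.76*361 + 3410.9*9.18 + 49.4*9.18
T = 133120/3741 ≈ 35.58 °C

T_f ≈ 35.6 °C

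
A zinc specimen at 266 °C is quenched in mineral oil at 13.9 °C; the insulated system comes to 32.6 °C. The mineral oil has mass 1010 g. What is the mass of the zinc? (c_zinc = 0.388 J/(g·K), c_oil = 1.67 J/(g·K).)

|Q_zinc| = |Q_oil|:
m×0.388×(266 − 32.6) = 1010×1.67×(32.6 − 13.9)
90.56 m = 31541  ⇒  m ≈ 348.3 g

m ≈ 348 g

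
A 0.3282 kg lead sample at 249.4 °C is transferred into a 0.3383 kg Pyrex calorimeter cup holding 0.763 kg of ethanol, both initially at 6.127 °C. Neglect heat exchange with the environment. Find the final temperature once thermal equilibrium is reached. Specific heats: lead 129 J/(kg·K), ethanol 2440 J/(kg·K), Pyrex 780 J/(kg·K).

T_f ≈ 10.9 °C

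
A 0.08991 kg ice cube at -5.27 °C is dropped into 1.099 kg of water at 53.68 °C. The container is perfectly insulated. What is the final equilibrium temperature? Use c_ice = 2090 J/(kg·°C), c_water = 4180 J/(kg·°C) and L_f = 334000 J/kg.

T_f ≈ 43.4 °C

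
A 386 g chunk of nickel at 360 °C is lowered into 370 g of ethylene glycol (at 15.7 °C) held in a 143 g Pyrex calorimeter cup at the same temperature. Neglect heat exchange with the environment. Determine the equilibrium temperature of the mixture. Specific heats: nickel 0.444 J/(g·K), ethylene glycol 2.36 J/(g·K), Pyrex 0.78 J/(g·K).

T_f ≈ 66.7 °C

Heat gained plus heat lost sum to zero:
386*0.444*(T − 360) + 370*2.36*(T − 15.7) + 143*0.78*(T − 15.7) = 0
171.38(T − 360) + 873.2(T − 15.7) + 111.54(T − 15.7) = 0
(171.38 + 873.2 + 111.54) T = 171.38*360 + 873.2*15.7 + 111.54*15.7
T = 77159/1156.1 ≈ 66.74 °C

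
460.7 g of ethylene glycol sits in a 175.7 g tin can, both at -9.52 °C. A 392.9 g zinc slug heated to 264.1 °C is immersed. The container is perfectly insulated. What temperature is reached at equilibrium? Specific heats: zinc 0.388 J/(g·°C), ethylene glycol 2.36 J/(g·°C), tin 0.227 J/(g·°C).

T_f ≈ 23.1 °C

Taking heat into each body as positive, Σ m c ΔT = 0:
392.9·0.388·(T − 264.1) + 460.7·2.36·(T − (-9.52)) + 175.7·0.227·(T − (-9.52)) = 0
(152.45 + 1087.3 + 39.88) T = 152.45·264.1 + 1087.3·(-9.52) + 39.88·(-9.52)
T = 29530 / 1279.6 = 23.1 °C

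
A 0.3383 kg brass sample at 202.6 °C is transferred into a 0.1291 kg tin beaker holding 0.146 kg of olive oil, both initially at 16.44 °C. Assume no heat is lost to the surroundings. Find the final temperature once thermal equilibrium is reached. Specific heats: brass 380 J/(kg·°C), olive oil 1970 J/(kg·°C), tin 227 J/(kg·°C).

T_f ≈ 70.2 °C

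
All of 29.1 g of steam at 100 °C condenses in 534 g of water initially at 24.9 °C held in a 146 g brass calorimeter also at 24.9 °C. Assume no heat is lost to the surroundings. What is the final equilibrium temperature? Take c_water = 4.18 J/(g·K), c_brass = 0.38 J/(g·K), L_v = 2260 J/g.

T_f ≈ 56.0 °C

Setting the total heat transfer to zero:
steam→water at 100 °C releases m L_v = 29.1·2260 = 65766; condensed water 100 °C→T: 121.64(T − 100); water warms: 534·4.18·(T − 24.9) = 2232.1(T − 24.9); cup: 55.48(T − 24.9)
2409.2 T = 65766 + 12164 + 56961 = 134891
T ≈ 55.99 °C (< 100 °C, so full condensation is consistent).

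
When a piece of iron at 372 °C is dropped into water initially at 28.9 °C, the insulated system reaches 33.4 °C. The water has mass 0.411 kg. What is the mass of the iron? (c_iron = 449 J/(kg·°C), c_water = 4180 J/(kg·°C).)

m ≈ 0.0509 kg

|Q_iron| = |Q_water|:
m·449·(372 − 33.4) = 0.411·4180·(33.4 − 28.9)
152031 m = 7730.9  ⇒  m ≈ 0.05085 kg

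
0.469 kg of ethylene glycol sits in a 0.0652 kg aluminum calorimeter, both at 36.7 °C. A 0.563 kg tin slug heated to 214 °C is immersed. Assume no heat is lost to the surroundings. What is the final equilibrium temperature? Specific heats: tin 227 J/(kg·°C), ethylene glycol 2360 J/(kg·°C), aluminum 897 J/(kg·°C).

Let T be the final temperature. ΣQ_i = 0:
0.563×227×(T − 214) + 0.469×2360×(T − 36.7) + 0.0652×897×(T − 36.7) = 0
127.8(T − 214) + 1106.8(T − 36.7) + 58.48(T − 36.7) = 0
1293.1 T = 70117
T = 70117/1293.1 ≈ 54.22 °C

T_f ≈ 54.2 °C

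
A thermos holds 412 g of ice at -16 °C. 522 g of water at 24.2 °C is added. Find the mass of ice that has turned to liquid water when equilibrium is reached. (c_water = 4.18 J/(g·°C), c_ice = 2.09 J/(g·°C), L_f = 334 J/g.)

m_melted ≈ 117 g

Water can give up m c ΔT = 522×4.18×24.2 = 52803 J before reaching 0 °C.
Of that, 412×2.09×16 = 13777 J goes to bring the ice to 0 °C, leaving 39026 J.
To melt every bit of ice: 412×334 = 137608 J.
That's not enough to melt it all — equilibrium is at 0 °C with ice remaining.
m_melted×334 = 39026  ⇒  m_melted ≈ 116.8 g.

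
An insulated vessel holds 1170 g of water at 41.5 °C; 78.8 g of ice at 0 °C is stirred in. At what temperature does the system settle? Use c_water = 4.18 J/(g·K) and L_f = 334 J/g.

Sum of m c ΔT and latent-heat terms is zero:
melt ice: 78.8·334 = 26319; meltwater 0→T: 78.8·4.18·T = 329.38 T; water cools: 1170·4.18·(T − 41.5) = 4890.6(T − 41.5)
5220 T = 202960 − 26319 = 176641
T ≈ 33.84 °C (positive, so assuming full melt was valid).

T_f ≈ 33.8 °C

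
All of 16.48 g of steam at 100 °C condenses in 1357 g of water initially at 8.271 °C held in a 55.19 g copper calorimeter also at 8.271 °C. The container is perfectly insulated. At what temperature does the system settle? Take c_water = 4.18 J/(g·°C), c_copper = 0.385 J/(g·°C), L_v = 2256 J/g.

T_f ≈ 15.8 °C

Taking heat into each body as positive, Σ m c ΔT = 0:
latent heat released on condensation: 16.48·2256 = 37179
  condensate cools 100→T: 16.48·4.18·(T − 100) = 68.89(T − 100)
  water warms: 1357·4.18·(T − 8.271) = 5672.3(T − 8.271)
  cup: 21.25(T − 8.271)
5762.4 T = 37179 + 6888.6 + 47091 = 91159
T ≈ 15.82 °C — below 100 °C, confirming all the steam condensed.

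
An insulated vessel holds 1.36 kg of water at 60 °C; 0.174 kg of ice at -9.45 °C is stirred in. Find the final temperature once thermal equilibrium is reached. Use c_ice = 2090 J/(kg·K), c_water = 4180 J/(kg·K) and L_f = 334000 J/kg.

T_f ≈ 43.6 °C

Sum of m c ΔT and latent-heat terms is zero:
ice -9.45→0 °C: 0.174×2090×9.45 = 3436.6
  fusion: m_ice L_f = 0.174×334000 = 58116
  warm the meltwater: 727.32 T
  water: 5684.8(T − 60)
6412.1 T = 341088 − 61553 = 279535
T ≈ 43.59 °C (positive, so assuming full melt was valid).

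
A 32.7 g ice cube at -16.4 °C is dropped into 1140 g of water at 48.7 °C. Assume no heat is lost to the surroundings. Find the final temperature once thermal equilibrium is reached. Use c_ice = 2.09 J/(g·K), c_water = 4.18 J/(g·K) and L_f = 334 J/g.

T_f ≈ 44.9 °C

Setting the total heat transfer to zero:
ice -16.4→0 °C: 32.7·2.09·16.4 = 1120.8
  melt ice: 32.7·334 = 10922
  warm the meltwater: 136.69 T
  water: 4765.2(T − 48.7)
4901.9 T = 232065 − 12043 = 220023
T ≈ 44.89 °C — above 0 °C, consistent with complete melting.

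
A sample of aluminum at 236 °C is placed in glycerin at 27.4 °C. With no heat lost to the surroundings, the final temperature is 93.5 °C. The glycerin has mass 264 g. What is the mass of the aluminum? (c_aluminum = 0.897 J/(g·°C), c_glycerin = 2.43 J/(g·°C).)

|Q_aluminum| = |Q_glycerin|:
m·0.897·(236 − 93.5) = 264·2.43·(93.5 − 27.4)
127.82 m = 42404  ⇒  m ≈ 331.7 g

m ≈ 332 g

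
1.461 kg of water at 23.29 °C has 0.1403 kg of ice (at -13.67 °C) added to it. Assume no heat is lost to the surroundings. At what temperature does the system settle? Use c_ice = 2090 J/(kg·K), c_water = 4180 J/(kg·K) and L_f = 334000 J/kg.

T_f ≈ 13.6 °C

Setting the total heat transfer to zero:
warm ice to 0 °C: 0.1403×2090×(0 − (-13.67)) = 4008.4; latent heat to melt: 0.1403×334000 = 46860; warm the meltwater: 586.45 T; water: 6107(T − 23.29)
6693.4 T = 142232 − 50869 = 91363
T ≈ 13.65 °C (positive, so assuming full melt was valid).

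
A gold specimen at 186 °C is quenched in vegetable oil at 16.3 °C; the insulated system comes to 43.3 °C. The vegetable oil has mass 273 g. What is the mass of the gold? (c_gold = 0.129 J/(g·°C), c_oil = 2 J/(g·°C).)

m ≈ 801 g

Taking heat into each body as positive, Σ m c ΔT = 0:
m×0.129×(43.3 − 186) + 273×2×(43.3 − 16.3) = 0
-18.41 m = -14742
m = -14742/-18.41 ≈ 800.8 g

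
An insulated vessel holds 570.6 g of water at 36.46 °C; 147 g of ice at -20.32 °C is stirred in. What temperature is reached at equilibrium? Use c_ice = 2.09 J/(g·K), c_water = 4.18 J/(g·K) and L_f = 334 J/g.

Sum of m c ΔT and latent-heat terms is zero:
ice -20.32→0 °C: 147×2.09×20.32 = 6242.9
  latent heat to melt: 147×334 = 49098
  meltwater 0→T: 147×4.18×T = 614.46 T
  water cools: 570.6×4.18×(T − 36.46) = 2385.1(T − 36.46)
2999.6 T = 86961 − 55341 = 31620
T ≈ 10.54 °C — above 0 °C, consistent with complete melting.

T_f ≈ 10.5 °C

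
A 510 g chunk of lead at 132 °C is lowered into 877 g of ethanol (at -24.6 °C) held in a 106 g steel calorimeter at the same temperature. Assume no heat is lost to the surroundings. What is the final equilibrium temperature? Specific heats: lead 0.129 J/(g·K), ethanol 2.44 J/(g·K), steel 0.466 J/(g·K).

T_f ≈ -20.0 °C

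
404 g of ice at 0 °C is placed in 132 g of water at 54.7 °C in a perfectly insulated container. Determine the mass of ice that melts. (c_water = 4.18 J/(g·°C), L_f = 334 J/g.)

m_melted ≈ 90.4 g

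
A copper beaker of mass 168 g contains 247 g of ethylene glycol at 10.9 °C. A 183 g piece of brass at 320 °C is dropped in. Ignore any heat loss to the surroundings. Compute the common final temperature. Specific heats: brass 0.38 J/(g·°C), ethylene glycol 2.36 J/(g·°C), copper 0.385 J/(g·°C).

T_f = Σ m_i c_i T_i / Σ m_i c_i:
T_f = (69.54·320 + 582.92·10.9 + 64.68·10.9) / (69.54 + 582.92 + 64.68)
    = 29312 / 717.14 ≈ 40.87 °C

T_f ≈ 40.9 °C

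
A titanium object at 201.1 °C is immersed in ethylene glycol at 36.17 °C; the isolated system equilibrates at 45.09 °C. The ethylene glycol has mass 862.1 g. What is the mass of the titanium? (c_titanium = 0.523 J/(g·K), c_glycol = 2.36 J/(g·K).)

m ≈ 222 g

Let T be the final temperature. ΣQ_i = 0:
m·0.523·(45.09 − 201.1) + 862.1·2.36·(45.09 − 36.17) = 0
-81.59 m = -18148
m = -18148/-81.59 ≈ 222.4 g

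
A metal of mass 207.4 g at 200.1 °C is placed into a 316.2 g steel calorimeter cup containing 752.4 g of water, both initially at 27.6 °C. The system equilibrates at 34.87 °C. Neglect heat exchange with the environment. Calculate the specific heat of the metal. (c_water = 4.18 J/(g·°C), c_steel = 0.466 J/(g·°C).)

c ≈ 0.698 J/(g·°C)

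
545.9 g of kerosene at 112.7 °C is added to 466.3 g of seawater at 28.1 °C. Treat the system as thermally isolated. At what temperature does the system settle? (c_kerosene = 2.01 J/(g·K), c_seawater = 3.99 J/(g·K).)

Energy conservation, ΣQ = 0:
545.9·2.01·(T − 112.7) + 466.3·3.99·(T − 28.1) = 0
1097.3(T − 112.7) + 1860.5(T − 28.1) = 0
(1097.3 + 1860.5) T = 1097.3·112.7 + 1860.5·28.1
T = 175942/2957.8 ≈ 59.48 °C

T_f ≈ 59.5 °C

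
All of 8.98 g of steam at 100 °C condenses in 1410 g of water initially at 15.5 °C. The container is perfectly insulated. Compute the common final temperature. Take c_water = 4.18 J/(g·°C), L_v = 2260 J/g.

T_f ≈ 19.5 °C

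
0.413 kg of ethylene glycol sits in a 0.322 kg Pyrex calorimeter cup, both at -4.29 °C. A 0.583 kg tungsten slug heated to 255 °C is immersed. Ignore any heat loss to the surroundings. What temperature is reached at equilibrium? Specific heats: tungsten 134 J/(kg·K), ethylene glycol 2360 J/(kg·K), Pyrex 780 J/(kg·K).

Let T be the final temperature. ΣQ_i = 0:
0.583·134·(T − 255) + 0.413·2360·(T − (-4.29)) + 0.322·780·(T − (-4.29)) = 0
78.12(T − 255) + 974.68(T − (-4.29)) + 251.16(T − (-4.29)) = 0
1304 T = 14662
T = 14662/1304 ≈ 11.24 °C

T_f ≈ 11.2 °C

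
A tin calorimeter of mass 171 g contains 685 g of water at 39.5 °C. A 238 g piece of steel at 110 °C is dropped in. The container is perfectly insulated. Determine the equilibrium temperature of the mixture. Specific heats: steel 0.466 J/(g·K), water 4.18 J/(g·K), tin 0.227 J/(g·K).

T_f ≈ 42.1 °C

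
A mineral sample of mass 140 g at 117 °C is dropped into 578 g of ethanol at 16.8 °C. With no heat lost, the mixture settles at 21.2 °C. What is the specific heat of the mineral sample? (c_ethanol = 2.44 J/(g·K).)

Conservation of energy gives ΣQ = 0:
140×c×(21.2 − 117) + 578×2.44×(21.2 − 16.8) = 0
-13412 c = -6205.4
c = -6205.4/-13412 ≈ 0.4627 J/(g·K)

c ≈ 0.463 J/(g·K)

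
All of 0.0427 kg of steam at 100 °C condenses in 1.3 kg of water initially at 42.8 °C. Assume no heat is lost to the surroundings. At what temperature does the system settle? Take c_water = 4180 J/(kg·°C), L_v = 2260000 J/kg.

T_f ≈ 61.8 °C

Taking heat into each body as positive, Σ m c ΔT = 0:
steam→water at 100 °C releases m L_v = 0.0427×2260000 = 96502; condensed water 100 °C→T: 178.49(T − 100); original water: 5434(T − 42.8)
5612.5 T = 96502 + 17849 + 232575 = 346926
T ≈ 61.81 °C (< 100 °C, so full condensation is consistent).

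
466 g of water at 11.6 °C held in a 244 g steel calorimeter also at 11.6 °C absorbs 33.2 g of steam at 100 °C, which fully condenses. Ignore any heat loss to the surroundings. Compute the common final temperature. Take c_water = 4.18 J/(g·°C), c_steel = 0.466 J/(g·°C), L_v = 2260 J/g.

T_f ≈ 51.3 °C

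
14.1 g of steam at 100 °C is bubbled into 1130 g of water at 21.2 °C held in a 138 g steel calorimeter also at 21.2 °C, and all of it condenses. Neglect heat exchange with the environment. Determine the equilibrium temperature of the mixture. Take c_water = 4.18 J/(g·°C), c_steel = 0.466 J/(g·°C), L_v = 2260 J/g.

T_f ≈ 28.7 °C

Net heat exchanged in the isolated system is zero:
condense steam: −14.1×2260 = −31866
  condensed water 100 °C→T: 58.94(T − 100)
  original water: 4723.4(T − 21.2)
  steel cup: 138×0.466×(T − 21.2) = 64.31(T − 21.2)
4846.6 T = 31866 + 5893.8 + 101499 = 139259
T ≈ 28.73 °C — below 100 °C, confirming all the steam condensed.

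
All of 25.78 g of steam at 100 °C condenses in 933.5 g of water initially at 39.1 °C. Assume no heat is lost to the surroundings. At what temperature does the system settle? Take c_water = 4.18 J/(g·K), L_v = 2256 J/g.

T_f ≈ 55.2 °C

Sum of m c ΔT and latent-heat terms is zero:
latent heat released on condensation: 25.78×2256 = 58160
  condensate cools 100→T: 25.78×4.18×(T − 100) = 107.76(T − 100)
  water warms: 933.5×4.18×(T − 39.1) = 3902(T − 39.1)
4009.8 T = 58160 + 10776 + 152569 = 221505
T ≈ 55.24 °C (< 100 °C, so full condensation is consistent).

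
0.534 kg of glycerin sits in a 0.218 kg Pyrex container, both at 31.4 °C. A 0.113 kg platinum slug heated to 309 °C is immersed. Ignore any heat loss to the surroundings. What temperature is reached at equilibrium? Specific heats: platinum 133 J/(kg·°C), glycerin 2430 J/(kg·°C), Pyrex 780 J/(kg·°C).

With ΣQ=0 the equilibrium temperature is the m·c-weighted mean:
T_f = (15.03·309 + 1297.6·31.4 + 170.04·31.4) / (15.03 + 1297.6 + 170.04)
    = 50728 / 1482.7 ≈ 34.21 °C

T_f ≈ 34.2 °C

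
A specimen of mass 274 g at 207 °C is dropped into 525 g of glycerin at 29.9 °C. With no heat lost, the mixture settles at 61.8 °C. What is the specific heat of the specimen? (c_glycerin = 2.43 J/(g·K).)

c ≈ 1.02 J/(g·K)

Net heat exchanged in the isolated system is zero:
274×c×(61.8 − 207) + 525×2.43×(61.8 − 29.9) = 0
-39785 c = -40696
c = -40696/-39785 ≈ 1.023 J/(g·K)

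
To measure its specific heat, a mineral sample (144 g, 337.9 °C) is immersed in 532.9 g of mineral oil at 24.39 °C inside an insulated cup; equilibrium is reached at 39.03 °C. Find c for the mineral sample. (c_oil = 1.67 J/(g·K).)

c ≈ 0.303 J/(g·K)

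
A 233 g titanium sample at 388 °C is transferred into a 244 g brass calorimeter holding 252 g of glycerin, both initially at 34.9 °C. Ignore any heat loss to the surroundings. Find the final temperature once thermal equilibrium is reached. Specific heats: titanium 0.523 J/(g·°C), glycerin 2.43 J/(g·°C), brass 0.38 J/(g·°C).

T_f ≈ 86.9 °C

Let T be the final temperature. ΣQ_i = 0:
233*0.523*(T − 388) + 252*2.43*(T − 34.9) + 244*0.38*(T − 34.9) = 0
121.86(T − 388) + 612.36(T − 34.9) + 92.72(T − 34.9) = 0
826.94 T = 71889
T = 71889/826.94 ≈ 86.93 °C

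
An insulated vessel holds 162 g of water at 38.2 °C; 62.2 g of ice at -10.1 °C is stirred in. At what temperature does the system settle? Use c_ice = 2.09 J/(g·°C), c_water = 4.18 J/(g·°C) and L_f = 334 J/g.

T_f ≈ 4.0 °C

Setting the total heat transfer to zero:
warm ice to 0 °C: 62.2·2.09·(0 − (-10.1)) = 1313; latent heat to melt: 62.2·334 = 20775; meltwater 0→T: 62.2·4.18·T = 260 T; water: 677.16(T − 38.2)
937.16 T = 25868 − 22088 = 3779.7
T ≈ 4.03 °C (positive, so assuming full melt was valid).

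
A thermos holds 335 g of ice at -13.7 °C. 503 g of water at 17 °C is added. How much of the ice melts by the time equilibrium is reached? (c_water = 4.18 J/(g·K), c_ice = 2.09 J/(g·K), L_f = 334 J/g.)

m_melted ≈ 78.3 g

Water can give up m c ΔT = 503×4.18×17 = 35743 J before reaching 0 °C.
Of that, 335×2.09×13.7 = 9592.1 J goes to bring the ice to 0 °C, leaving 26151 J.
To melt every bit of ice: 335×334 = 111890 J.
26151 J < 111890 J, so only part of the ice melts and the system sits at 0 °C.
m_melted×334 = 26151  ⇒  m_melted ≈ 78.3 g.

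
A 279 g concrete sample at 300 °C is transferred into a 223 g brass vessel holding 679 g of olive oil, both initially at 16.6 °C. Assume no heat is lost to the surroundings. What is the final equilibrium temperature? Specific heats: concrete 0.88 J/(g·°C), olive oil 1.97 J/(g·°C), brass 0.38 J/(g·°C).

T_f ≈ 58.3 °C

Heat gained plus heat lost sum to zero:
279·0.88·(T − 300) + 679·1.97·(T − 16.6) + 223·0.38·(T − 16.6) = 0
245.52(T − 300) + 1337.6(T − 16.6) + 84.74(T − 16.6) = 0
1667.9 T = 97267
T ≈ 58.32 °C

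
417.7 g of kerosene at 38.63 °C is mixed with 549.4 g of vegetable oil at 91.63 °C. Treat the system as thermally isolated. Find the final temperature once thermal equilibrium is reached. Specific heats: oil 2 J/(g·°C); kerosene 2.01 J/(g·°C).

With ΣQ=0 the equilibrium temperature is the m·c-weighted mean:
T_f = (1098.8·91.63 + 839.58·38.63) / (1098.8 + 839.58)
    = 133116 / 1938.4 ≈ 68.67 °C

T_f ≈ 68.7 °C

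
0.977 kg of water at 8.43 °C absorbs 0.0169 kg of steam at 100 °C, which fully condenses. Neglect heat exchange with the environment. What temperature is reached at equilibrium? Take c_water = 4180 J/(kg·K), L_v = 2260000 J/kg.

Sum of m c ΔT and latent-heat terms is zero:
latent heat released on condensation: 0.0169×2260000 = 38194; condensate cools 100→T: 0.0169×4180×(T − 100) = 70.64(T − 100); water warms: 0.977×4180×(T − 8.43) = 4083.9(T − 8.43)
4154.5 T = 38194 + 7064.2 + 34427 = 79685
T ≈ 19.18 °C (< 100 °C, so full condensation is consistent).

T_f ≈ 19.2 °C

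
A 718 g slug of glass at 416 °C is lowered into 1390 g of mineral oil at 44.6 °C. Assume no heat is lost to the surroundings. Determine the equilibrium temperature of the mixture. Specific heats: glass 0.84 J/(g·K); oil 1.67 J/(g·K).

T_f ≈ 121.2 °C

Heat gained plus heat lost sum to zero:
718·0.84·(T − 416) + 1390·1.67·(T − 44.6) = 0
603.12(T − 416) + 2321.3(T − 44.6) = 0
2924.4 T = 354428
T ≈ 121.20 °C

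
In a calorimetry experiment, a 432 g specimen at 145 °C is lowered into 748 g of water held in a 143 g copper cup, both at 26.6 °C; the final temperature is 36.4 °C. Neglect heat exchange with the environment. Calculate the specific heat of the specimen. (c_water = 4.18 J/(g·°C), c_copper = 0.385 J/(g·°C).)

Heat gained plus heat lost sum to zero:
432×c×(36.4 − 145) + 748×4.18×(36.4 − 26.6) + 143×0.385×(36.4 − 26.6) = 0
-46915 c = -31181
c = -31181/-46915 ≈ 0.6646 J/(g·°C)

c ≈ 0.665 J/(g·°C)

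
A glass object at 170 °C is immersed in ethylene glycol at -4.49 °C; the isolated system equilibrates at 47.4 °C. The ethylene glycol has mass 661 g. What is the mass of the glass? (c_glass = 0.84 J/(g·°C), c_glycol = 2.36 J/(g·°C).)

m ≈ 786 g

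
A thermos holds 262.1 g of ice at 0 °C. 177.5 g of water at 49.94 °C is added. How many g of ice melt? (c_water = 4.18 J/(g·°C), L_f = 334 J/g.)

m_melted ≈ 111 g

Cooling the water to 0 °C releases 177.5×4.18×49.94 = 37053 J.
To melt every bit of ice: 262.1×334 = 87541 J.
Since 37053 < 87541 J, not all the ice melts; equilibrium is at 0 °C.
m_melt = 37053 / L_f = 110.9 g.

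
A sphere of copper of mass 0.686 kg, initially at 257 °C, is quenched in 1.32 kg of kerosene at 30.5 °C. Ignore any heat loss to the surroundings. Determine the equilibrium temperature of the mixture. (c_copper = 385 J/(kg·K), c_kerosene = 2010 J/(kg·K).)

Energy conservation, ΣQ = 0:
0.686*385*(T − 257) + 1.32*2010*(T − 30.5) = 0
264.11(T − 257) + 2653.2(T − 30.5) = 0
(264.11 + 2653.2) T = 264.11*257 + 2653.2*30.5
T = 148799 / 2917.3 = 51 °C

T_f ≈ 51.0 °C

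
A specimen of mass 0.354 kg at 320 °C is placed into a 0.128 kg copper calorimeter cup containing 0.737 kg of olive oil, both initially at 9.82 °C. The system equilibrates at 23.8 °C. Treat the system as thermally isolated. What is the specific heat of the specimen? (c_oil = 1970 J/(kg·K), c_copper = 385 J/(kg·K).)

c ≈ 200 J/(kg·K)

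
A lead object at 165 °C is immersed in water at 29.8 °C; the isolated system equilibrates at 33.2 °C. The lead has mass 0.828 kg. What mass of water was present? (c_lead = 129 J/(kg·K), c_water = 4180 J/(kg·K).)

Heat gained plus heat lost sum to zero:
0.828×129×(33.2 − 165) + m×4180×(33.2 − 29.8) = 0
14212 m = 14078
m = 14078/14212 ≈ 0.9906 kg

m ≈ 0.991 kg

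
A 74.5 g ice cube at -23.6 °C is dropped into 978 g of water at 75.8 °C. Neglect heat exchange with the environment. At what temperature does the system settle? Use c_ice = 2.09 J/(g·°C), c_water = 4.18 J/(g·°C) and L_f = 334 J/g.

T_f ≈ 63.9 °C

Setting the total heat transfer to zero:
warm ice to 0 °C: 74.5×2.09×(0 − (-23.6)) = 3674.6
  melt ice: 74.5×334 = 24883
  warm the meltwater: 311.41 T
  water: 4088(T − 75.8)
4399.4 T = 309873 − 28558 = 281316
T ≈ 63.94 °C. Since T > 0 °C, the all-ice-melts assumption holds.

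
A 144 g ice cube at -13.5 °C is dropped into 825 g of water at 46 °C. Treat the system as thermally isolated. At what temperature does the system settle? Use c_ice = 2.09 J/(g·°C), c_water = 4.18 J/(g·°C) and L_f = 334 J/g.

T_f ≈ 26.3 °C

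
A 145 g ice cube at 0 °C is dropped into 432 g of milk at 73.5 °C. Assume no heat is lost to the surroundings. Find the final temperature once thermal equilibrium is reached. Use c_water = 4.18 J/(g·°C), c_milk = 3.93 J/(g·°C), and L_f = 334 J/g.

Taking heat into each body as positive, Σ m c ΔT = 0:
fusion: m_ice L_f = 145·334 = 48430
  meltwater 0→T: 145·4.18·T = 606.1 T
  milk cools: 432·3.93·(T − 73.5) = 1697.8(T − 73.5)
2303.9 T = 124785 − 48430 = 76355
T ≈ 33.14 °C. Since T > 0 °C, the all-ice-melts assumption holds.

T_f ≈ 33.1 °C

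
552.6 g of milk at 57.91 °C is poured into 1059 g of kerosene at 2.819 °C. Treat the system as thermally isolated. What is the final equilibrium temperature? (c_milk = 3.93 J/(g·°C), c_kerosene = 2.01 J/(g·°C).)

T_f ≈ 30.6 °C

Energy conservation, ΣQ = 0:
552.6·3.93·(T − 57.91) + 1059·2.01·(T − 2.819) = 0
2171.7(T − 57.91) + 2128.6(T − 2.819) = 0
(2171.7 + 2128.6) T = 2171.7·57.91 + 2128.6·2.819
T ≈ 30.64 °C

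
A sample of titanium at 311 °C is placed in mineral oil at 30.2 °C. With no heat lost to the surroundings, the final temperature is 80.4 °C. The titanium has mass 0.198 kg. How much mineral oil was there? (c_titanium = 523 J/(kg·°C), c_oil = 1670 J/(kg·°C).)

m ≈ 0.285 kg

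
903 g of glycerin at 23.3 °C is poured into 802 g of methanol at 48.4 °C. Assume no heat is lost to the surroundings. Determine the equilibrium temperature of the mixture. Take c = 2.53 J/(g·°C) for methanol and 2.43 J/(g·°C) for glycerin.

T_f ≈ 35.4 °C

Heat lost by the methanol equals heat gained by the glycerin:
802×2.53×(48.4 − T) = 903×2.43×(T − 23.3)
2029.1(48.4 − T) = 2194.3(T − 23.3)
4223.4 T = 149333  ⇒  T ≈ 35.36 °C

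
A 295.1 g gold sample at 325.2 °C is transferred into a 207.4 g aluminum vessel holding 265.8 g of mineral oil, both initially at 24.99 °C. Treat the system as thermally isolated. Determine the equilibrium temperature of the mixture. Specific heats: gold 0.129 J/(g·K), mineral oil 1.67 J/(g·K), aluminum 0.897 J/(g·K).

T_f ≈ 42.1 °C

With ΣQ=0 the equilibrium temperature is the m·c-weighted mean:
T_f = (38.07·325.2 + 443.89·24.99 + 186.04·24.99) / (38.07 + 443.89 + 186.04)
    = 28121 / 667.99 ≈ 42.10 °C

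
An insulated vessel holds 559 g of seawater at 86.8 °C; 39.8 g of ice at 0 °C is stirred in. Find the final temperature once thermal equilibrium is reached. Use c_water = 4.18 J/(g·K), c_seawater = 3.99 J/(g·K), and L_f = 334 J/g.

T_f ≈ 75.2 °C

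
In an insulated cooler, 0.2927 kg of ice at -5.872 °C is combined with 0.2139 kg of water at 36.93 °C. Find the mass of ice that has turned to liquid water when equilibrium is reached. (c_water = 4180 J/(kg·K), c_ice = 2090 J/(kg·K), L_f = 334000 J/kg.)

Cooling the water to 0 °C releases 0.2139×4180×36.93 = 33019 J.
Of that, 0.2927×2090×5.872 = 3592.2 J goes to bring the ice to 0 °C, leaving 29427 J.
To melt every bit of ice: 0.2927×334000 = 97762 J.
29427 J < 97762 J, so only part of the ice melts and the system sits at 0 °C.
m_melt = 29427 / L_f = 0.0881 kg.

m_melted ≈ 0.0881 kg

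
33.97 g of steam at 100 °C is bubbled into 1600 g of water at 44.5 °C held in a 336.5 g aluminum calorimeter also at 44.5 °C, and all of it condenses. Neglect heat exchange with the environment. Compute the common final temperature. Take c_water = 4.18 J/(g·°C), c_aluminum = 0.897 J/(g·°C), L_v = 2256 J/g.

Net heat exchanged in the isolated system is zero:
latent heat released on condensation: 33.97×2256 = 76636; condensed water 100 °C→T: 141.99(T − 100); water warms: 1600×4.18×(T − 44.5) = 6688(T − 44.5); aluminum cup: 336.5×0.897×(T − 44.5) = 301.84(T − 44.5)
7131.8 T = 76636 + 14199 + 311048 = 401884
T ≈ 56.35 °C — below 100 °C, confirming all the steam condensed.

T_f ≈ 56.4 °C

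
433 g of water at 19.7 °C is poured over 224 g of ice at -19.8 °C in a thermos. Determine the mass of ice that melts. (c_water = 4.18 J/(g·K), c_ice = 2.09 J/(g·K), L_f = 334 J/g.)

m_melted ≈ 79 g

Water can give up m c ΔT = 433·4.18·19.7 = 35656 J before reaching 0 °C.
Warming the ice to 0 °C takes 224·2.09·19.8 = 9269.6 J, leaving 26386 J for melting.
Melting all 224 g of ice would need 224·334 = 74816 J.
26386 J < 74816 J, so only part of the ice melts and the system sits at 0 °C.
m_melt = 26386 / L_f = 79 g.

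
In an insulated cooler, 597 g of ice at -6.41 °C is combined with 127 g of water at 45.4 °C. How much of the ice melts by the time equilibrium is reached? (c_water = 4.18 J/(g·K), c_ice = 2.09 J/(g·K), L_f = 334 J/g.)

m_melted ≈ 48.2 g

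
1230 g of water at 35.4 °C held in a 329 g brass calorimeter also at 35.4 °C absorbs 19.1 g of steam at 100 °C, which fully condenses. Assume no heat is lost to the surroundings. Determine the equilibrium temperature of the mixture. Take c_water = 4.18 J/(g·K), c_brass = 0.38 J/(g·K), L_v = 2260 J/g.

T_f ≈ 44.4 °C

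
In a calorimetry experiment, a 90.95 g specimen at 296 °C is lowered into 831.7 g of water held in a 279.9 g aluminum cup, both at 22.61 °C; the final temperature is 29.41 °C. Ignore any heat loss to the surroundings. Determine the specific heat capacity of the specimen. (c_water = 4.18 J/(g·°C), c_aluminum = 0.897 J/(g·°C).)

Setting the total heat transfer to zero:
90.95×c×(29.41 − 296) + 831.7×4.18×(29.41 − 22.61) + 279.9×0.897×(29.41 − 22.61) = 0
-24246 c = -25348
c = -25348/-24246 ≈ 1.045 J/(g·°C)

c ≈ 1.05 J/(g·°C)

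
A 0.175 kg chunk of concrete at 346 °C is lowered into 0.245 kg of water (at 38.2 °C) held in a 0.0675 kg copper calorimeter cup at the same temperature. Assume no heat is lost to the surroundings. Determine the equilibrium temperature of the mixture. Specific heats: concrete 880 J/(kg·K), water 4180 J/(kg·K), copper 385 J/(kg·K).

T_f ≈ 77.6 °C

T_f = Σ m_i c_i T_i / Σ m_i c_i:
T_f = (154·346 + 1024.1·38.2 + 25.99·38.2) / (154 + 1024.1 + 25.99)
    = 93397 / 1204.1 ≈ 77.57 °C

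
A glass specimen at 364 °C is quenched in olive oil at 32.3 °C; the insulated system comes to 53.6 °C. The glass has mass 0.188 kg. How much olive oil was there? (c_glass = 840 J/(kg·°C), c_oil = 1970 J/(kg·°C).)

m ≈ 1.17 kg

Taking heat into each body as positive, Σ m c ΔT = 0:
0.188·840·(53.6 − 364) + m·1970·(53.6 − 32.3) = 0
41961 m = 49018
m = 49018/41961 ≈ 1.168 kg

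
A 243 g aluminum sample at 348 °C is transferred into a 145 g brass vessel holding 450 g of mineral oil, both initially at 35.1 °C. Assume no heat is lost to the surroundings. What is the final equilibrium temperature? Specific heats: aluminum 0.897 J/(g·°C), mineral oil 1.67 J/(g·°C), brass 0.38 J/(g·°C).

T_f ≈ 101.7 °C

Energy conservation, ΣQ = 0:
243×0.897×(T − 348) + 450×1.67×(T − 35.1) + 145×0.38×(T − 35.1) = 0
217.97(T − 348) + 751.5(T − 35.1) + 55.1(T − 35.1) = 0
1024.6 T = 104166
T = 104166/1024.6 ≈ 101.67 °C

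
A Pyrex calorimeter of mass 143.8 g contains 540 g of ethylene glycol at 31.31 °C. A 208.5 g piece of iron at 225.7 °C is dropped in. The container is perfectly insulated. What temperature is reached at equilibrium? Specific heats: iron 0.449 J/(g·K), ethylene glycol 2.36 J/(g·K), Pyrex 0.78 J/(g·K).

T_f ≈ 43.6 °C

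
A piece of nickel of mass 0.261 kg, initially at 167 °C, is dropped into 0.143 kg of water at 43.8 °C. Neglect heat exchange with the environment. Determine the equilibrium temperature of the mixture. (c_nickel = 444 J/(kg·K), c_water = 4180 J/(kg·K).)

T_f ≈ 63.8 °C

Energy conservation, ΣQ = 0:
0.261*444*(T − 167) + 0.143*4180*(T − 43.8) = 0
115.88(T − 167) + 597.74(T − 43.8) = 0
(115.88 + 597.74) T = 115.88*167 + 597.74*43.8
T ≈ 63.81 °C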